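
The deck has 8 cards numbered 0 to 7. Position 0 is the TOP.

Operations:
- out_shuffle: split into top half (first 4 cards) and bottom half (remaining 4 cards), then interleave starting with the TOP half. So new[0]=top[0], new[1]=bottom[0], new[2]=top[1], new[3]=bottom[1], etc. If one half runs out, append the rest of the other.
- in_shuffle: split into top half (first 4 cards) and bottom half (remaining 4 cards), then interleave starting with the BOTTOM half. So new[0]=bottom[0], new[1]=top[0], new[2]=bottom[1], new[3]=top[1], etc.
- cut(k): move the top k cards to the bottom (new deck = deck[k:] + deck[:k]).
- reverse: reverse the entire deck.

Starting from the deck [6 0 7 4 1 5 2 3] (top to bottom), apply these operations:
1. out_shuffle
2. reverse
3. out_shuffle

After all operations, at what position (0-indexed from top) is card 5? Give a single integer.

After op 1 (out_shuffle): [6 1 0 5 7 2 4 3]
After op 2 (reverse): [3 4 2 7 5 0 1 6]
After op 3 (out_shuffle): [3 5 4 0 2 1 7 6]
Card 5 is at position 1.

Answer: 1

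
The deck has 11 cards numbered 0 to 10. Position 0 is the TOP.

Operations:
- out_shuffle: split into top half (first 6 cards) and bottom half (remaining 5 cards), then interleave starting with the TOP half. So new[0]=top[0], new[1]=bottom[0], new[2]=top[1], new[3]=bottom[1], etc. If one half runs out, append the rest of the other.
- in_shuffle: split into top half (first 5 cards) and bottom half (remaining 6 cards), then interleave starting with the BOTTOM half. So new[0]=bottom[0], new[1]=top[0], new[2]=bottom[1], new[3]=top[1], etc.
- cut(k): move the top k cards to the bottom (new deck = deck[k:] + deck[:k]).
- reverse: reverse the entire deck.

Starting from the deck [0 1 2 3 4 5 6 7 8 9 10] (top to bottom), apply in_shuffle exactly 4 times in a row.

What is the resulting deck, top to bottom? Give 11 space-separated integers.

After op 1 (in_shuffle): [5 0 6 1 7 2 8 3 9 4 10]
After op 2 (in_shuffle): [2 5 8 0 3 6 9 1 4 7 10]
After op 3 (in_shuffle): [6 2 9 5 1 8 4 0 7 3 10]
After op 4 (in_shuffle): [8 6 4 2 0 9 7 5 3 1 10]

Answer: 8 6 4 2 0 9 7 5 3 1 10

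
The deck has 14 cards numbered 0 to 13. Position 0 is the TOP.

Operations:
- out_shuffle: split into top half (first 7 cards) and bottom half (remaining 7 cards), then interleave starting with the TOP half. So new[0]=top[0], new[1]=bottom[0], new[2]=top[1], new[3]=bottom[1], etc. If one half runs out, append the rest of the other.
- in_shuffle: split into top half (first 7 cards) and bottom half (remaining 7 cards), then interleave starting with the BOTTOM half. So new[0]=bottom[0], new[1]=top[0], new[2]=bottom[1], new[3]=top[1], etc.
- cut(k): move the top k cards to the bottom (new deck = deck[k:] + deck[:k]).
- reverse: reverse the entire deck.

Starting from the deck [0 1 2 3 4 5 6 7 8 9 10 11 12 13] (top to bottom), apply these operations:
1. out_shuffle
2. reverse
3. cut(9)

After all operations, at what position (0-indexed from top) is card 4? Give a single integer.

After op 1 (out_shuffle): [0 7 1 8 2 9 3 10 4 11 5 12 6 13]
After op 2 (reverse): [13 6 12 5 11 4 10 3 9 2 8 1 7 0]
After op 3 (cut(9)): [2 8 1 7 0 13 6 12 5 11 4 10 3 9]
Card 4 is at position 10.

Answer: 10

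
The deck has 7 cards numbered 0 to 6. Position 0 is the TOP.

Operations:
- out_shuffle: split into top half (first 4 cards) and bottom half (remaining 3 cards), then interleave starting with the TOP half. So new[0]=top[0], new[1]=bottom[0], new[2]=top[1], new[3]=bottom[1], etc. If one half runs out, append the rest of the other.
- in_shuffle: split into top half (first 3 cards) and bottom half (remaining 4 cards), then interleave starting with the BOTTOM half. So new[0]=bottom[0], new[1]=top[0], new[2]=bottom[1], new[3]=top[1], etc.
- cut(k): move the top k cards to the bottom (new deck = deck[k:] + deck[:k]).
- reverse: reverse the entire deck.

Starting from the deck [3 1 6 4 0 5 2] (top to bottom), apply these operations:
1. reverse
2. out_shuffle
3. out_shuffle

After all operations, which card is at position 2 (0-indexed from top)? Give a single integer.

Answer: 6

Derivation:
After op 1 (reverse): [2 5 0 4 6 1 3]
After op 2 (out_shuffle): [2 6 5 1 0 3 4]
After op 3 (out_shuffle): [2 0 6 3 5 4 1]
Position 2: card 6.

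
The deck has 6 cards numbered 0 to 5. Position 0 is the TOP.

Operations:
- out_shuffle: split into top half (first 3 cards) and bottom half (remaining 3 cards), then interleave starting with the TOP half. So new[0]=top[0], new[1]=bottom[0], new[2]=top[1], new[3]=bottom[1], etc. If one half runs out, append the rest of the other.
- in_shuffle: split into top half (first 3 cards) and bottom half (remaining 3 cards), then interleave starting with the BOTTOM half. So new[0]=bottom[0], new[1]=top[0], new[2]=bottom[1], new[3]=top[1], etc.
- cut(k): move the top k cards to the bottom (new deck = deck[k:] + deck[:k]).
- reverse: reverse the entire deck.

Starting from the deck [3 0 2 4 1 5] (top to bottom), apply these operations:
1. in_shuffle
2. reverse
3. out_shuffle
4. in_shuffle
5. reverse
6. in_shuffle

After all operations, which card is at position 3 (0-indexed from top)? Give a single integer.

After op 1 (in_shuffle): [4 3 1 0 5 2]
After op 2 (reverse): [2 5 0 1 3 4]
After op 3 (out_shuffle): [2 1 5 3 0 4]
After op 4 (in_shuffle): [3 2 0 1 4 5]
After op 5 (reverse): [5 4 1 0 2 3]
After op 6 (in_shuffle): [0 5 2 4 3 1]
Position 3: card 4.

Answer: 4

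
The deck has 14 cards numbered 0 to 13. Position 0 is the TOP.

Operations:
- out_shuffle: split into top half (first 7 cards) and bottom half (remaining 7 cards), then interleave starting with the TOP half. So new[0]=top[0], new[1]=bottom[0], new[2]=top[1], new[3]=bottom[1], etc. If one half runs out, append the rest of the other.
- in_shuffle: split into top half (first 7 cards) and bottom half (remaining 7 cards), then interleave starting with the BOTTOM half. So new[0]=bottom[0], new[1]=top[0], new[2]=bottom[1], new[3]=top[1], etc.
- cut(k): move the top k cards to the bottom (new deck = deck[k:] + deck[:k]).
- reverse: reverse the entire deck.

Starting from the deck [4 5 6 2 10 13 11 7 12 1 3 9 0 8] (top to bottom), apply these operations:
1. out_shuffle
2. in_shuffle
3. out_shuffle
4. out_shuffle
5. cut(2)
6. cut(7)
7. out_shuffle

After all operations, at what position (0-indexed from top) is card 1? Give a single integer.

Answer: 7

Derivation:
After op 1 (out_shuffle): [4 7 5 12 6 1 2 3 10 9 13 0 11 8]
After op 2 (in_shuffle): [3 4 10 7 9 5 13 12 0 6 11 1 8 2]
After op 3 (out_shuffle): [3 12 4 0 10 6 7 11 9 1 5 8 13 2]
After op 4 (out_shuffle): [3 11 12 9 4 1 0 5 10 8 6 13 7 2]
After op 5 (cut(2)): [12 9 4 1 0 5 10 8 6 13 7 2 3 11]
After op 6 (cut(7)): [8 6 13 7 2 3 11 12 9 4 1 0 5 10]
After op 7 (out_shuffle): [8 12 6 9 13 4 7 1 2 0 3 5 11 10]
Card 1 is at position 7.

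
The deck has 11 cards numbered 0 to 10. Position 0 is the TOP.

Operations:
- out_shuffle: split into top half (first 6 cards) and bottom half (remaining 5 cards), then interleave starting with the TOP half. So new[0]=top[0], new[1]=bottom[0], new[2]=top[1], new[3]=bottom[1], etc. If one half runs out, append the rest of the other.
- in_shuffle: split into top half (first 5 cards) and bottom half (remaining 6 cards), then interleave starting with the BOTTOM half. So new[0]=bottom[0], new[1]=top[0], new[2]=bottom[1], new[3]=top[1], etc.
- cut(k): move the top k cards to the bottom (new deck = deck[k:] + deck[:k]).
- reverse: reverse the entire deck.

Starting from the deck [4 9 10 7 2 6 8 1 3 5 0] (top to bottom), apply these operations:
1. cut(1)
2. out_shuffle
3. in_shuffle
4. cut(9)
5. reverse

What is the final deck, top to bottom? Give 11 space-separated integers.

After op 1 (cut(1)): [9 10 7 2 6 8 1 3 5 0 4]
After op 2 (out_shuffle): [9 1 10 3 7 5 2 0 6 4 8]
After op 3 (in_shuffle): [5 9 2 1 0 10 6 3 4 7 8]
After op 4 (cut(9)): [7 8 5 9 2 1 0 10 6 3 4]
After op 5 (reverse): [4 3 6 10 0 1 2 9 5 8 7]

Answer: 4 3 6 10 0 1 2 9 5 8 7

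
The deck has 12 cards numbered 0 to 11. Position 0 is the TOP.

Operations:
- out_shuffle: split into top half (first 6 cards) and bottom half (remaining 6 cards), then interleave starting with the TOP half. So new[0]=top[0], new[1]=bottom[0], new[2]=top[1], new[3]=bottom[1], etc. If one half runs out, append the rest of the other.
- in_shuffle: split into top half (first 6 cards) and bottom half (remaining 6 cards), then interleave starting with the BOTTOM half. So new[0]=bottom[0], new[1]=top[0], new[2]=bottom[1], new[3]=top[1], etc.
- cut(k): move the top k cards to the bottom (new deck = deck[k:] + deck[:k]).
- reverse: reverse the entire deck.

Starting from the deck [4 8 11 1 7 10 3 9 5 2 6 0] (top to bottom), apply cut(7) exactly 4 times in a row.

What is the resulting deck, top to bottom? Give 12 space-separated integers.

After op 1 (cut(7)): [9 5 2 6 0 4 8 11 1 7 10 3]
After op 2 (cut(7)): [11 1 7 10 3 9 5 2 6 0 4 8]
After op 3 (cut(7)): [2 6 0 4 8 11 1 7 10 3 9 5]
After op 4 (cut(7)): [7 10 3 9 5 2 6 0 4 8 11 1]

Answer: 7 10 3 9 5 2 6 0 4 8 11 1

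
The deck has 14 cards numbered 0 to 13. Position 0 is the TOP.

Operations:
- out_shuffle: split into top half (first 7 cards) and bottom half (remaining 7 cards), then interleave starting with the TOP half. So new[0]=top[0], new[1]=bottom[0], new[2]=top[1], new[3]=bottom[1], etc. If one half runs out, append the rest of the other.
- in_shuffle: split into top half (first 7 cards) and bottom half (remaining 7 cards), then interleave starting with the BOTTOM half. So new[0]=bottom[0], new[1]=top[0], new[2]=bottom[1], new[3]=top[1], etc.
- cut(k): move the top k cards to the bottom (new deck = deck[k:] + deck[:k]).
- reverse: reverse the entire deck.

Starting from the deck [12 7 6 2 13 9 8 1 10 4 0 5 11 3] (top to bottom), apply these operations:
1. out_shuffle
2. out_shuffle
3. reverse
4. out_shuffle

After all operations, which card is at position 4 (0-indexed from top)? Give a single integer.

After op 1 (out_shuffle): [12 1 7 10 6 4 2 0 13 5 9 11 8 3]
After op 2 (out_shuffle): [12 0 1 13 7 5 10 9 6 11 4 8 2 3]
After op 3 (reverse): [3 2 8 4 11 6 9 10 5 7 13 1 0 12]
After op 4 (out_shuffle): [3 10 2 5 8 7 4 13 11 1 6 0 9 12]
Position 4: card 8.

Answer: 8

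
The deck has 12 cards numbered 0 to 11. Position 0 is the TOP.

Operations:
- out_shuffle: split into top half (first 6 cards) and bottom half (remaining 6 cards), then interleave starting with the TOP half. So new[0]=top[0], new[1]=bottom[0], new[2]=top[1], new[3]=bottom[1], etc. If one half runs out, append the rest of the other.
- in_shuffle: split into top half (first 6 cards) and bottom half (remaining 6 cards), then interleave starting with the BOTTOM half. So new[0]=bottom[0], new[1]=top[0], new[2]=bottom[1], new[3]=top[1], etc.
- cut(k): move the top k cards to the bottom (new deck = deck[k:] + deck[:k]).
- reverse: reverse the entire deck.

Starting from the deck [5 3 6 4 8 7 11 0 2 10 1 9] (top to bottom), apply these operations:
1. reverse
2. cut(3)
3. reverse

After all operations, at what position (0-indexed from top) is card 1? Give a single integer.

Answer: 1

Derivation:
After op 1 (reverse): [9 1 10 2 0 11 7 8 4 6 3 5]
After op 2 (cut(3)): [2 0 11 7 8 4 6 3 5 9 1 10]
After op 3 (reverse): [10 1 9 5 3 6 4 8 7 11 0 2]
Card 1 is at position 1.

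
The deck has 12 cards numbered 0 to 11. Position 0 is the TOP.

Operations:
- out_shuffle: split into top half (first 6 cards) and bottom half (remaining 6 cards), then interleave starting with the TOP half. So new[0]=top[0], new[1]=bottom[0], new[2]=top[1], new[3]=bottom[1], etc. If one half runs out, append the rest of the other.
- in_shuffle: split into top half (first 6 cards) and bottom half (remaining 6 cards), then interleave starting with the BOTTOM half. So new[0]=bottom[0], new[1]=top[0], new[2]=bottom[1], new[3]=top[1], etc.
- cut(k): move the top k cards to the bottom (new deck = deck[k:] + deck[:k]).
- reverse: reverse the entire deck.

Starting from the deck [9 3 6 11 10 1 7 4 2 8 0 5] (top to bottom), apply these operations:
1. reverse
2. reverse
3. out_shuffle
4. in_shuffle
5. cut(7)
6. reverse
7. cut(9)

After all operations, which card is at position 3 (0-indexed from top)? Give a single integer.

Answer: 0

Derivation:
After op 1 (reverse): [5 0 8 2 4 7 1 10 11 6 3 9]
After op 2 (reverse): [9 3 6 11 10 1 7 4 2 8 0 5]
After op 3 (out_shuffle): [9 7 3 4 6 2 11 8 10 0 1 5]
After op 4 (in_shuffle): [11 9 8 7 10 3 0 4 1 6 5 2]
After op 5 (cut(7)): [4 1 6 5 2 11 9 8 7 10 3 0]
After op 6 (reverse): [0 3 10 7 8 9 11 2 5 6 1 4]
After op 7 (cut(9)): [6 1 4 0 3 10 7 8 9 11 2 5]
Position 3: card 0.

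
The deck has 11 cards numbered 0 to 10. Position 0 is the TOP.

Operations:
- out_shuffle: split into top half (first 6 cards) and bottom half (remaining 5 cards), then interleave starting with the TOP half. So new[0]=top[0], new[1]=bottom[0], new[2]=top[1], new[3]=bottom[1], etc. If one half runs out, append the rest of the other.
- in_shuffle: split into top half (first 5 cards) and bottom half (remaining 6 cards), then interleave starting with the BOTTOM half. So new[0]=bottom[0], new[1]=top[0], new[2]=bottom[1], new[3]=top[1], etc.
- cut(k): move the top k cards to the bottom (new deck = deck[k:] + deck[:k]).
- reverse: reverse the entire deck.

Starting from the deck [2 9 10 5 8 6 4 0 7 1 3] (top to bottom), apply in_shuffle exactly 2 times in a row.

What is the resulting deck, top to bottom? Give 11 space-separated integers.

After op 1 (in_shuffle): [6 2 4 9 0 10 7 5 1 8 3]
After op 2 (in_shuffle): [10 6 7 2 5 4 1 9 8 0 3]

Answer: 10 6 7 2 5 4 1 9 8 0 3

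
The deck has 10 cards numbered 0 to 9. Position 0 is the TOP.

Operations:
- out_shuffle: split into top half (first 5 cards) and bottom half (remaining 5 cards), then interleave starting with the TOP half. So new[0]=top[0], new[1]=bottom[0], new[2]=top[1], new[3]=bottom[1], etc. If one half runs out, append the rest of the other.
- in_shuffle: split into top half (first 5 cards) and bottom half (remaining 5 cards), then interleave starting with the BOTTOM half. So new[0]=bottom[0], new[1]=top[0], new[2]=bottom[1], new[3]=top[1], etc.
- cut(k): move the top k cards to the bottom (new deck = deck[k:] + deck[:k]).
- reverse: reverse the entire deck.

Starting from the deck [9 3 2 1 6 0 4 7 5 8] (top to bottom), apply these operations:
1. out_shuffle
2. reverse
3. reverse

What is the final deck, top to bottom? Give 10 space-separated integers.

After op 1 (out_shuffle): [9 0 3 4 2 7 1 5 6 8]
After op 2 (reverse): [8 6 5 1 7 2 4 3 0 9]
After op 3 (reverse): [9 0 3 4 2 7 1 5 6 8]

Answer: 9 0 3 4 2 7 1 5 6 8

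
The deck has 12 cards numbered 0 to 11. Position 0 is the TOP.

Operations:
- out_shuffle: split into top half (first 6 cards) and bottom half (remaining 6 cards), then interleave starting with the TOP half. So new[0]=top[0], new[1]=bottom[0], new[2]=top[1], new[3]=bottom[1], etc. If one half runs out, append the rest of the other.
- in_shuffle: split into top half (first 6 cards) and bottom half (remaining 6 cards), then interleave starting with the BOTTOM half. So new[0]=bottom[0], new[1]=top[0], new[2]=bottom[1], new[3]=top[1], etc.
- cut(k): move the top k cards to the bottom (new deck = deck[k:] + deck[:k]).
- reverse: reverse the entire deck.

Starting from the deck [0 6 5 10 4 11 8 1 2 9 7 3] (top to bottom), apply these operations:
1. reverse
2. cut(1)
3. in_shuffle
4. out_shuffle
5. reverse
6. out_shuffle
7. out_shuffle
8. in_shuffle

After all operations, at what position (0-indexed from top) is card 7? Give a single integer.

After op 1 (reverse): [3 7 9 2 1 8 11 4 10 5 6 0]
After op 2 (cut(1)): [7 9 2 1 8 11 4 10 5 6 0 3]
After op 3 (in_shuffle): [4 7 10 9 5 2 6 1 0 8 3 11]
After op 4 (out_shuffle): [4 6 7 1 10 0 9 8 5 3 2 11]
After op 5 (reverse): [11 2 3 5 8 9 0 10 1 7 6 4]
After op 6 (out_shuffle): [11 0 2 10 3 1 5 7 8 6 9 4]
After op 7 (out_shuffle): [11 5 0 7 2 8 10 6 3 9 1 4]
After op 8 (in_shuffle): [10 11 6 5 3 0 9 7 1 2 4 8]
Card 7 is at position 7.

Answer: 7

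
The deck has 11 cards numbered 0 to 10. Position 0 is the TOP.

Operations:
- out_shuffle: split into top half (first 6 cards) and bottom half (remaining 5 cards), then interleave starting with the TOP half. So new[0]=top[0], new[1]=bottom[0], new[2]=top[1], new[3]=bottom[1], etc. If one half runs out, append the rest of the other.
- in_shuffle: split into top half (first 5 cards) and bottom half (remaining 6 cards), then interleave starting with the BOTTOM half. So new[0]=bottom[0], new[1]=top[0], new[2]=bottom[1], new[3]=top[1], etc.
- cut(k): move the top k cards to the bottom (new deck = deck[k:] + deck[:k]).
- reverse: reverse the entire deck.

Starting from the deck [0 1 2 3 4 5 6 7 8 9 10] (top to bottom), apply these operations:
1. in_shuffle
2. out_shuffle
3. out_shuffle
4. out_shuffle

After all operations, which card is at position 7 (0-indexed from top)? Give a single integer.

Answer: 2

Derivation:
After op 1 (in_shuffle): [5 0 6 1 7 2 8 3 9 4 10]
After op 2 (out_shuffle): [5 8 0 3 6 9 1 4 7 10 2]
After op 3 (out_shuffle): [5 1 8 4 0 7 3 10 6 2 9]
After op 4 (out_shuffle): [5 3 1 10 8 6 4 2 0 9 7]
Position 7: card 2.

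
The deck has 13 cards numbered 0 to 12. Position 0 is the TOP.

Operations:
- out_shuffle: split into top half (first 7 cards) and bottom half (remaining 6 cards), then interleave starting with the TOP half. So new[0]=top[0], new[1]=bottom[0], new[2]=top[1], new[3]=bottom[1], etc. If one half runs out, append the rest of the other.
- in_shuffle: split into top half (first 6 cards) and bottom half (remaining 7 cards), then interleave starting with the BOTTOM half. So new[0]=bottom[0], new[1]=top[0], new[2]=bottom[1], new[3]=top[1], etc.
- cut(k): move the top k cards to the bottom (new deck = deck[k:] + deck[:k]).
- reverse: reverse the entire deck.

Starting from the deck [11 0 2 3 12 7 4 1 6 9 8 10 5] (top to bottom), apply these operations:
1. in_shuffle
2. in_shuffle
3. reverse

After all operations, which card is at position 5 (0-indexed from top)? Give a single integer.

Answer: 0

Derivation:
After op 1 (in_shuffle): [4 11 1 0 6 2 9 3 8 12 10 7 5]
After op 2 (in_shuffle): [9 4 3 11 8 1 12 0 10 6 7 2 5]
After op 3 (reverse): [5 2 7 6 10 0 12 1 8 11 3 4 9]
Position 5: card 0.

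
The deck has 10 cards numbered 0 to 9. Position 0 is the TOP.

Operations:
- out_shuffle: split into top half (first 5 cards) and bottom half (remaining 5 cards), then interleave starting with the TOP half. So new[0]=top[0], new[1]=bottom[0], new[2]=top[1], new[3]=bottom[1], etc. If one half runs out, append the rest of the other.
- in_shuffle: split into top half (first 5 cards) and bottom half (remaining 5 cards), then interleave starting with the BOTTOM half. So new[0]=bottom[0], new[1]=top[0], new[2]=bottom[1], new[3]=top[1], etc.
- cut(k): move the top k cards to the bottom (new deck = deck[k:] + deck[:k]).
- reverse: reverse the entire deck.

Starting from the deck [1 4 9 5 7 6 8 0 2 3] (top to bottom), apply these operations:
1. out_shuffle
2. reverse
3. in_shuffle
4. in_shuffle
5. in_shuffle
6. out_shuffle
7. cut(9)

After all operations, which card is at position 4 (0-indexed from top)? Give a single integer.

Answer: 0

Derivation:
After op 1 (out_shuffle): [1 6 4 8 9 0 5 2 7 3]
After op 2 (reverse): [3 7 2 5 0 9 8 4 6 1]
After op 3 (in_shuffle): [9 3 8 7 4 2 6 5 1 0]
After op 4 (in_shuffle): [2 9 6 3 5 8 1 7 0 4]
After op 5 (in_shuffle): [8 2 1 9 7 6 0 3 4 5]
After op 6 (out_shuffle): [8 6 2 0 1 3 9 4 7 5]
After op 7 (cut(9)): [5 8 6 2 0 1 3 9 4 7]
Position 4: card 0.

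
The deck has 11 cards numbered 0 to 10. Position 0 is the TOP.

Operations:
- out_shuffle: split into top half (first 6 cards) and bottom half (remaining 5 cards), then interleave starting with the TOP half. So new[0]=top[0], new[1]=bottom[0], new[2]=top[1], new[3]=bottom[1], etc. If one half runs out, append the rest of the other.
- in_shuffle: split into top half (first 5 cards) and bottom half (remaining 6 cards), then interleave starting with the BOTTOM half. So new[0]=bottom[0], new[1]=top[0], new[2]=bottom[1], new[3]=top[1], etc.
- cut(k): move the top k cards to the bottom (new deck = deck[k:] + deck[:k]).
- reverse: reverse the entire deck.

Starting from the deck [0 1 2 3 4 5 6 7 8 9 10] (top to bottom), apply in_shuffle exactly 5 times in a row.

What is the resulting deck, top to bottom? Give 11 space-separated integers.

After op 1 (in_shuffle): [5 0 6 1 7 2 8 3 9 4 10]
After op 2 (in_shuffle): [2 5 8 0 3 6 9 1 4 7 10]
After op 3 (in_shuffle): [6 2 9 5 1 8 4 0 7 3 10]
After op 4 (in_shuffle): [8 6 4 2 0 9 7 5 3 1 10]
After op 5 (in_shuffle): [9 8 7 6 5 4 3 2 1 0 10]

Answer: 9 8 7 6 5 4 3 2 1 0 10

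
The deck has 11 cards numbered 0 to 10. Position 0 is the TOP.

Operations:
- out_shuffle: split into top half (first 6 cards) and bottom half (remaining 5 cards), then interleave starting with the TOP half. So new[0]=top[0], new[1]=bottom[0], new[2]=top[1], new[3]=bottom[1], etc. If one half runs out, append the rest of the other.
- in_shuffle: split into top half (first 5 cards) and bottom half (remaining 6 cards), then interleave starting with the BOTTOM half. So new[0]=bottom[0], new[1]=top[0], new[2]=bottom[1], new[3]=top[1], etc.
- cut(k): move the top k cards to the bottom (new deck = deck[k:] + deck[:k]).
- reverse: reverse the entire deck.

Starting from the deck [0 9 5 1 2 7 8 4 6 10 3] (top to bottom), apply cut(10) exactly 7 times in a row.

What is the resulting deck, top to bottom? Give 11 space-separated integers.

Answer: 2 7 8 4 6 10 3 0 9 5 1

Derivation:
After op 1 (cut(10)): [3 0 9 5 1 2 7 8 4 6 10]
After op 2 (cut(10)): [10 3 0 9 5 1 2 7 8 4 6]
After op 3 (cut(10)): [6 10 3 0 9 5 1 2 7 8 4]
After op 4 (cut(10)): [4 6 10 3 0 9 5 1 2 7 8]
After op 5 (cut(10)): [8 4 6 10 3 0 9 5 1 2 7]
After op 6 (cut(10)): [7 8 4 6 10 3 0 9 5 1 2]
After op 7 (cut(10)): [2 7 8 4 6 10 3 0 9 5 1]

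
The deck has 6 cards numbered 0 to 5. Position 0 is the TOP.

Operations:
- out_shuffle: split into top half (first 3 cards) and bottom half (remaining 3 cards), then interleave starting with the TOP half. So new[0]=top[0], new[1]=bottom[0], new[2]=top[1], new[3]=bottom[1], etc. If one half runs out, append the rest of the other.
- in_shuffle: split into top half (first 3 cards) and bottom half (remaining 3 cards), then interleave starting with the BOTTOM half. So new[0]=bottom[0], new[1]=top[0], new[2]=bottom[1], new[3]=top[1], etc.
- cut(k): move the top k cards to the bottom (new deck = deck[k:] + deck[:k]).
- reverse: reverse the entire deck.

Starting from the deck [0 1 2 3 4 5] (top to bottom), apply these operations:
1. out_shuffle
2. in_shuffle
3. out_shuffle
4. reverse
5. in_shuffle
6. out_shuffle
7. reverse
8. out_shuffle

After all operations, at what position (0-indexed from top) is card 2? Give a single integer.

Answer: 3

Derivation:
After op 1 (out_shuffle): [0 3 1 4 2 5]
After op 2 (in_shuffle): [4 0 2 3 5 1]
After op 3 (out_shuffle): [4 3 0 5 2 1]
After op 4 (reverse): [1 2 5 0 3 4]
After op 5 (in_shuffle): [0 1 3 2 4 5]
After op 6 (out_shuffle): [0 2 1 4 3 5]
After op 7 (reverse): [5 3 4 1 2 0]
After op 8 (out_shuffle): [5 1 3 2 4 0]
Card 2 is at position 3.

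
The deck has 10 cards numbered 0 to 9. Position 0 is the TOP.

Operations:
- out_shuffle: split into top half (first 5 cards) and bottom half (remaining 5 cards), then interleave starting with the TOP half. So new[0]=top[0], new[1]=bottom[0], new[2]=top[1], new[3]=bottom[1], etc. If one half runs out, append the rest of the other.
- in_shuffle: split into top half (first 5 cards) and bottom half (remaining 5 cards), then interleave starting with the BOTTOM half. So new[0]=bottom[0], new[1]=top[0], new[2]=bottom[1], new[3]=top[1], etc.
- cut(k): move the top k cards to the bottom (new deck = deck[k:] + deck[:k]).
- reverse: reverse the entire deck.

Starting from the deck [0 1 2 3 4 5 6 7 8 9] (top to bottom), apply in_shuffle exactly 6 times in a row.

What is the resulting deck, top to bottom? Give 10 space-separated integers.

After op 1 (in_shuffle): [5 0 6 1 7 2 8 3 9 4]
After op 2 (in_shuffle): [2 5 8 0 3 6 9 1 4 7]
After op 3 (in_shuffle): [6 2 9 5 1 8 4 0 7 3]
After op 4 (in_shuffle): [8 6 4 2 0 9 7 5 3 1]
After op 5 (in_shuffle): [9 8 7 6 5 4 3 2 1 0]
After op 6 (in_shuffle): [4 9 3 8 2 7 1 6 0 5]

Answer: 4 9 3 8 2 7 1 6 0 5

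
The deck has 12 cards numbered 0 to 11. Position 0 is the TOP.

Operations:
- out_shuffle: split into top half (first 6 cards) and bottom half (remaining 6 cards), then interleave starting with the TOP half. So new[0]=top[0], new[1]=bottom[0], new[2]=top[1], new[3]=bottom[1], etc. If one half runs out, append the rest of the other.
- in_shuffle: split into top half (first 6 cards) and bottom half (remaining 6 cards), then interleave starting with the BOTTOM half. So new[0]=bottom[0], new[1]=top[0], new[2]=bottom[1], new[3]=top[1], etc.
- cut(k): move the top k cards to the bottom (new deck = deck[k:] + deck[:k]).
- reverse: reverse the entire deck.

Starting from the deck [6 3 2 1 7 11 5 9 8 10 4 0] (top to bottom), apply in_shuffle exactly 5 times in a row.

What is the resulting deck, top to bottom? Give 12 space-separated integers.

After op 1 (in_shuffle): [5 6 9 3 8 2 10 1 4 7 0 11]
After op 2 (in_shuffle): [10 5 1 6 4 9 7 3 0 8 11 2]
After op 3 (in_shuffle): [7 10 3 5 0 1 8 6 11 4 2 9]
After op 4 (in_shuffle): [8 7 6 10 11 3 4 5 2 0 9 1]
After op 5 (in_shuffle): [4 8 5 7 2 6 0 10 9 11 1 3]

Answer: 4 8 5 7 2 6 0 10 9 11 1 3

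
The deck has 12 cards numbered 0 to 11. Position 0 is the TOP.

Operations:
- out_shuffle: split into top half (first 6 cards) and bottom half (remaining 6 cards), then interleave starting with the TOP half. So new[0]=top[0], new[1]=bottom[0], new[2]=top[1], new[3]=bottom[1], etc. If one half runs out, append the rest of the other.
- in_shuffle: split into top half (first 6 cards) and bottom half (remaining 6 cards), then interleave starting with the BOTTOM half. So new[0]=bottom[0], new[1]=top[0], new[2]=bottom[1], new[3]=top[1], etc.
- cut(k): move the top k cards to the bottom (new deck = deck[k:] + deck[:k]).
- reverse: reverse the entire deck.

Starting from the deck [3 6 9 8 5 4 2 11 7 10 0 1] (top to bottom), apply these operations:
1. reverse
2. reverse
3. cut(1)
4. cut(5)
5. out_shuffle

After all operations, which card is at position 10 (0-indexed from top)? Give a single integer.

After op 1 (reverse): [1 0 10 7 11 2 4 5 8 9 6 3]
After op 2 (reverse): [3 6 9 8 5 4 2 11 7 10 0 1]
After op 3 (cut(1)): [6 9 8 5 4 2 11 7 10 0 1 3]
After op 4 (cut(5)): [2 11 7 10 0 1 3 6 9 8 5 4]
After op 5 (out_shuffle): [2 3 11 6 7 9 10 8 0 5 1 4]
Position 10: card 1.

Answer: 1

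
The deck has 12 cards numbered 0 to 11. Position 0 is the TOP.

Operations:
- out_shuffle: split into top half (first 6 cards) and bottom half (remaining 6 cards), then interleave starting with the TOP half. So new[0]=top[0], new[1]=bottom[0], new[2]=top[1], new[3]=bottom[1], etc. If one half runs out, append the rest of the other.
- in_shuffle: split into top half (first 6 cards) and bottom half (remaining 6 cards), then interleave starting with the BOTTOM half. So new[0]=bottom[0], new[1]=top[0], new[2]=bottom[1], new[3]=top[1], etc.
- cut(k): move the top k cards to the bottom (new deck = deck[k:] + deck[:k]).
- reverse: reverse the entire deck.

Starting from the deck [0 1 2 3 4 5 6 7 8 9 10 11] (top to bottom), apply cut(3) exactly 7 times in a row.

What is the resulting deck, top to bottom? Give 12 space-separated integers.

Answer: 9 10 11 0 1 2 3 4 5 6 7 8

Derivation:
After op 1 (cut(3)): [3 4 5 6 7 8 9 10 11 0 1 2]
After op 2 (cut(3)): [6 7 8 9 10 11 0 1 2 3 4 5]
After op 3 (cut(3)): [9 10 11 0 1 2 3 4 5 6 7 8]
After op 4 (cut(3)): [0 1 2 3 4 5 6 7 8 9 10 11]
After op 5 (cut(3)): [3 4 5 6 7 8 9 10 11 0 1 2]
After op 6 (cut(3)): [6 7 8 9 10 11 0 1 2 3 4 5]
After op 7 (cut(3)): [9 10 11 0 1 2 3 4 5 6 7 8]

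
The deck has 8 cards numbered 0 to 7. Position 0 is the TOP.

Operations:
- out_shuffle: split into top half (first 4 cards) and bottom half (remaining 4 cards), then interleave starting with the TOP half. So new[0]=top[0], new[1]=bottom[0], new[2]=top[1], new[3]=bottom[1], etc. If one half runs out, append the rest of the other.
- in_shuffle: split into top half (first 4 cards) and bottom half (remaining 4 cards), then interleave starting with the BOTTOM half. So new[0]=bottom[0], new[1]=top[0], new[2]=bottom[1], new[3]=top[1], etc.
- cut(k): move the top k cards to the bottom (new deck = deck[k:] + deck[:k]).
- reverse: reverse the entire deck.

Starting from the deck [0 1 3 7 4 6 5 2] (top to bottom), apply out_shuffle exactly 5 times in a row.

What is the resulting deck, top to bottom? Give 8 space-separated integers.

Answer: 0 3 4 5 1 7 6 2

Derivation:
After op 1 (out_shuffle): [0 4 1 6 3 5 7 2]
After op 2 (out_shuffle): [0 3 4 5 1 7 6 2]
After op 3 (out_shuffle): [0 1 3 7 4 6 5 2]
After op 4 (out_shuffle): [0 4 1 6 3 5 7 2]
After op 5 (out_shuffle): [0 3 4 5 1 7 6 2]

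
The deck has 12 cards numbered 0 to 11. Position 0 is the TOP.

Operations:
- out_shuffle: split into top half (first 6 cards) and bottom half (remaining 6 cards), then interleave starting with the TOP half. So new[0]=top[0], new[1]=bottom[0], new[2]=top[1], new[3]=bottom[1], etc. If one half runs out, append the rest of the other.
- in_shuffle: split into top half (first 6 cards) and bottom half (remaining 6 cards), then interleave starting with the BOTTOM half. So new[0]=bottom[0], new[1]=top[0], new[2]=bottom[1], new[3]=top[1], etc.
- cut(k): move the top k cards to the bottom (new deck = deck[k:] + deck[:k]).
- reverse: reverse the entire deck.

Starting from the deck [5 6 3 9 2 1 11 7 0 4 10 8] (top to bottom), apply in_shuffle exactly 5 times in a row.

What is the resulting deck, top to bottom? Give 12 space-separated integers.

After op 1 (in_shuffle): [11 5 7 6 0 3 4 9 10 2 8 1]
After op 2 (in_shuffle): [4 11 9 5 10 7 2 6 8 0 1 3]
After op 3 (in_shuffle): [2 4 6 11 8 9 0 5 1 10 3 7]
After op 4 (in_shuffle): [0 2 5 4 1 6 10 11 3 8 7 9]
After op 5 (in_shuffle): [10 0 11 2 3 5 8 4 7 1 9 6]

Answer: 10 0 11 2 3 5 8 4 7 1 9 6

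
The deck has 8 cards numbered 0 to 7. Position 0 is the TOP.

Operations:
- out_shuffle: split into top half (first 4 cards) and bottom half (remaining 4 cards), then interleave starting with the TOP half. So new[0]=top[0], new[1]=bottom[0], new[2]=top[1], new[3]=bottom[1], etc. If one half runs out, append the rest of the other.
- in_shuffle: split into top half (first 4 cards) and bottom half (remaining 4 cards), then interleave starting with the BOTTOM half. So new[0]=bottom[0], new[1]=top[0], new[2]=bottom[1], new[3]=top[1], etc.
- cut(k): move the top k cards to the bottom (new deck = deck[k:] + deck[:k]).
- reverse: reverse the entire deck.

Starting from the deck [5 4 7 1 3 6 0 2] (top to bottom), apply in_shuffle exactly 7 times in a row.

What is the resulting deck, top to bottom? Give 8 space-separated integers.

After op 1 (in_shuffle): [3 5 6 4 0 7 2 1]
After op 2 (in_shuffle): [0 3 7 5 2 6 1 4]
After op 3 (in_shuffle): [2 0 6 3 1 7 4 5]
After op 4 (in_shuffle): [1 2 7 0 4 6 5 3]
After op 5 (in_shuffle): [4 1 6 2 5 7 3 0]
After op 6 (in_shuffle): [5 4 7 1 3 6 0 2]
After op 7 (in_shuffle): [3 5 6 4 0 7 2 1]

Answer: 3 5 6 4 0 7 2 1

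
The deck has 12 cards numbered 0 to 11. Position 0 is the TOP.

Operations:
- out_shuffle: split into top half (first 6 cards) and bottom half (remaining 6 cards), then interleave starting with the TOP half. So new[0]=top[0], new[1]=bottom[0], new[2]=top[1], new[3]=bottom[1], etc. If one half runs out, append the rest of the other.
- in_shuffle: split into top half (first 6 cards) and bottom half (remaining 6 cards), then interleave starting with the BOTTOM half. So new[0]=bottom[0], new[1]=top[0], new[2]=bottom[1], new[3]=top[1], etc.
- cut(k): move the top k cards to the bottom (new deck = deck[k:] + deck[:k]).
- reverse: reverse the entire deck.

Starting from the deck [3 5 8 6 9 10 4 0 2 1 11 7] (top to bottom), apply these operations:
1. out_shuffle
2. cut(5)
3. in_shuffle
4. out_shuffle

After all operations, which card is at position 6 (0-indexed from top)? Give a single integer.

Answer: 6

Derivation:
After op 1 (out_shuffle): [3 4 5 0 8 2 6 1 9 11 10 7]
After op 2 (cut(5)): [2 6 1 9 11 10 7 3 4 5 0 8]
After op 3 (in_shuffle): [7 2 3 6 4 1 5 9 0 11 8 10]
After op 4 (out_shuffle): [7 5 2 9 3 0 6 11 4 8 1 10]
Position 6: card 6.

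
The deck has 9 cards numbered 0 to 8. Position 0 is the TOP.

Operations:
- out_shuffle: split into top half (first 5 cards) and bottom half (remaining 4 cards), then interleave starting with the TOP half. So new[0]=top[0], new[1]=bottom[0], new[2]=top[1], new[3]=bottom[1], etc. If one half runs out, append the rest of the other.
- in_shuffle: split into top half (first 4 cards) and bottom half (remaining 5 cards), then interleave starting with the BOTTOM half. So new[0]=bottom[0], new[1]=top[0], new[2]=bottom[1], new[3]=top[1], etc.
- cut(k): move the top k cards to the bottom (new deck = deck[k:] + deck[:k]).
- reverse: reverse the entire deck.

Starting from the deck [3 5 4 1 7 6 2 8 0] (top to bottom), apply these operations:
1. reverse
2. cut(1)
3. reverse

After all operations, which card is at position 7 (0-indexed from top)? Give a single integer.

Answer: 2

Derivation:
After op 1 (reverse): [0 8 2 6 7 1 4 5 3]
After op 2 (cut(1)): [8 2 6 7 1 4 5 3 0]
After op 3 (reverse): [0 3 5 4 1 7 6 2 8]
Position 7: card 2.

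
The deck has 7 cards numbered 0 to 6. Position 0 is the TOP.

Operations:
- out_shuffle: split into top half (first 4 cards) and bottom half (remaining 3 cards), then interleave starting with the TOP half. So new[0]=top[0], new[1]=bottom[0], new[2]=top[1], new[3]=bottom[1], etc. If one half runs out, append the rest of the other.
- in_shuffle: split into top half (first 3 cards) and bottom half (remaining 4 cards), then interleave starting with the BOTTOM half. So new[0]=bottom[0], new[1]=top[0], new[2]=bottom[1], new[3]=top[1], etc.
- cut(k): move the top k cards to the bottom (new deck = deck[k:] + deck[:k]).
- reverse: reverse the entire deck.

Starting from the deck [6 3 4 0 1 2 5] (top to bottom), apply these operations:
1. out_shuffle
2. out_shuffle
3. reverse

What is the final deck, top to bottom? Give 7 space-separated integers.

After op 1 (out_shuffle): [6 1 3 2 4 5 0]
After op 2 (out_shuffle): [6 4 1 5 3 0 2]
After op 3 (reverse): [2 0 3 5 1 4 6]

Answer: 2 0 3 5 1 4 6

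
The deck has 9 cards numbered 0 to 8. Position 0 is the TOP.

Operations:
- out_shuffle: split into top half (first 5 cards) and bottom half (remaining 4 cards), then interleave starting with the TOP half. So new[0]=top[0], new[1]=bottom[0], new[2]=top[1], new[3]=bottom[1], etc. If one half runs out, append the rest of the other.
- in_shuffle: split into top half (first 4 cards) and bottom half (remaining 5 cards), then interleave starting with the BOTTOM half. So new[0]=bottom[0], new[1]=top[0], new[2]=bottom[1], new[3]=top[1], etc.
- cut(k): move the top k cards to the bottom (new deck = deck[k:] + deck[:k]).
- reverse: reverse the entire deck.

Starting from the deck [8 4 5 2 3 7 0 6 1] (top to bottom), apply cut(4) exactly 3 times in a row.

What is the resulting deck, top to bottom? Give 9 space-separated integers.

After op 1 (cut(4)): [3 7 0 6 1 8 4 5 2]
After op 2 (cut(4)): [1 8 4 5 2 3 7 0 6]
After op 3 (cut(4)): [2 3 7 0 6 1 8 4 5]

Answer: 2 3 7 0 6 1 8 4 5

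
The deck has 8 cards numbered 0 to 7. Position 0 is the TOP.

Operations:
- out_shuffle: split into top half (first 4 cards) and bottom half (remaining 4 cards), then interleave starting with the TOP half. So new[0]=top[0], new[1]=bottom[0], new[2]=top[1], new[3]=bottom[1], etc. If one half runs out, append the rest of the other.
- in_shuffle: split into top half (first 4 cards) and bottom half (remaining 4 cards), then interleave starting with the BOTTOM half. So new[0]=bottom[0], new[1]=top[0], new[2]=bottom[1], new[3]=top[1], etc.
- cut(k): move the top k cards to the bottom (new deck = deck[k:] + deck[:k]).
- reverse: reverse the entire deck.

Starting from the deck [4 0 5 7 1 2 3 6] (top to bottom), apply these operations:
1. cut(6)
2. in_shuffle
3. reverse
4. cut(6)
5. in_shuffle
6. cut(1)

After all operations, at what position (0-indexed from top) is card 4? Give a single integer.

After op 1 (cut(6)): [3 6 4 0 5 7 1 2]
After op 2 (in_shuffle): [5 3 7 6 1 4 2 0]
After op 3 (reverse): [0 2 4 1 6 7 3 5]
After op 4 (cut(6)): [3 5 0 2 4 1 6 7]
After op 5 (in_shuffle): [4 3 1 5 6 0 7 2]
After op 6 (cut(1)): [3 1 5 6 0 7 2 4]
Card 4 is at position 7.

Answer: 7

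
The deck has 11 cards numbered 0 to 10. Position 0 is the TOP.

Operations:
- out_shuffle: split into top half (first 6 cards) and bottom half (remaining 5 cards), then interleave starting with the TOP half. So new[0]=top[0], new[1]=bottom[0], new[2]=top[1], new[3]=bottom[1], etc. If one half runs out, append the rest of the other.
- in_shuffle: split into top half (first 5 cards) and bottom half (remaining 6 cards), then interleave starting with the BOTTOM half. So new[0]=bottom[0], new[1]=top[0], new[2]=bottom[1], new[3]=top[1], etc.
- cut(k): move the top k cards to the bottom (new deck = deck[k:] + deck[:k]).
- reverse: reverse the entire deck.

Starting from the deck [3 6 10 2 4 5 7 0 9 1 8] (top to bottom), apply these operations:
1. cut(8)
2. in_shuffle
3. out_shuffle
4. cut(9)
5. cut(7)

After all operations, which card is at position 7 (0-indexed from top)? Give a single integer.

After op 1 (cut(8)): [9 1 8 3 6 10 2 4 5 7 0]
After op 2 (in_shuffle): [10 9 2 1 4 8 5 3 7 6 0]
After op 3 (out_shuffle): [10 5 9 3 2 7 1 6 4 0 8]
After op 4 (cut(9)): [0 8 10 5 9 3 2 7 1 6 4]
After op 5 (cut(7)): [7 1 6 4 0 8 10 5 9 3 2]
Position 7: card 5.

Answer: 5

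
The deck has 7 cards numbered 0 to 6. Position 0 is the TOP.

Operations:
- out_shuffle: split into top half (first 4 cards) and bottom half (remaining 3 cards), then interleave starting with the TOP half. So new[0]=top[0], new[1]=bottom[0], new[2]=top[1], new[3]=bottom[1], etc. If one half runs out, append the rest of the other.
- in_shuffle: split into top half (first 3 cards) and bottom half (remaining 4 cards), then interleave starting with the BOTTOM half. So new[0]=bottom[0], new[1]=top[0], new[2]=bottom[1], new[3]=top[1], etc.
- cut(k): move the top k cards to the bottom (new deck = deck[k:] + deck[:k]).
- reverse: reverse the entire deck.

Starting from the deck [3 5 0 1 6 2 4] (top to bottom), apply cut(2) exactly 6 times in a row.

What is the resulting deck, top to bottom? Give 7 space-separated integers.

Answer: 2 4 3 5 0 1 6

Derivation:
After op 1 (cut(2)): [0 1 6 2 4 3 5]
After op 2 (cut(2)): [6 2 4 3 5 0 1]
After op 3 (cut(2)): [4 3 5 0 1 6 2]
After op 4 (cut(2)): [5 0 1 6 2 4 3]
After op 5 (cut(2)): [1 6 2 4 3 5 0]
After op 6 (cut(2)): [2 4 3 5 0 1 6]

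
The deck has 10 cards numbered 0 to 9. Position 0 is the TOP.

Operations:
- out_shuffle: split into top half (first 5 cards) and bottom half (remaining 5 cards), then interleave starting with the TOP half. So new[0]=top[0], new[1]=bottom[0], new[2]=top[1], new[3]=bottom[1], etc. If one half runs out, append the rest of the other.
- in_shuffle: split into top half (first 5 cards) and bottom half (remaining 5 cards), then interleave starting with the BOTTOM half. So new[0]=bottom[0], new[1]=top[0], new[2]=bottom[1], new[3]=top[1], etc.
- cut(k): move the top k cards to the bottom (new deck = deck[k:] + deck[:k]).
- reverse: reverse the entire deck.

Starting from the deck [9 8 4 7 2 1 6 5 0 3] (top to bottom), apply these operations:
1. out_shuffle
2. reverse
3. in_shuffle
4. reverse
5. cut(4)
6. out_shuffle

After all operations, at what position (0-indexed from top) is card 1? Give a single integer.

After op 1 (out_shuffle): [9 1 8 6 4 5 7 0 2 3]
After op 2 (reverse): [3 2 0 7 5 4 6 8 1 9]
After op 3 (in_shuffle): [4 3 6 2 8 0 1 7 9 5]
After op 4 (reverse): [5 9 7 1 0 8 2 6 3 4]
After op 5 (cut(4)): [0 8 2 6 3 4 5 9 7 1]
After op 6 (out_shuffle): [0 4 8 5 2 9 6 7 3 1]
Card 1 is at position 9.

Answer: 9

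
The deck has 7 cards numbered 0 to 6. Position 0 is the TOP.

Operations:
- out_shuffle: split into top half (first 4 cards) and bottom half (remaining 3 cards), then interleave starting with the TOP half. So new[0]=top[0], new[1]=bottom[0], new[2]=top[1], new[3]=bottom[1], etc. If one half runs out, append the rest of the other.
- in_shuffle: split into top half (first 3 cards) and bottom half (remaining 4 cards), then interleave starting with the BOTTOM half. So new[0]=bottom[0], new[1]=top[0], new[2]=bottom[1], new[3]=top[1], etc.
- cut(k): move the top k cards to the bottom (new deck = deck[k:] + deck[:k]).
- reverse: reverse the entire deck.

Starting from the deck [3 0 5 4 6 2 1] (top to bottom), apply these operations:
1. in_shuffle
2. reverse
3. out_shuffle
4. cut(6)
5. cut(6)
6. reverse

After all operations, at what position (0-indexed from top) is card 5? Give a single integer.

Answer: 2

Derivation:
After op 1 (in_shuffle): [4 3 6 0 2 5 1]
After op 2 (reverse): [1 5 2 0 6 3 4]
After op 3 (out_shuffle): [1 6 5 3 2 4 0]
After op 4 (cut(6)): [0 1 6 5 3 2 4]
After op 5 (cut(6)): [4 0 1 6 5 3 2]
After op 6 (reverse): [2 3 5 6 1 0 4]
Card 5 is at position 2.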